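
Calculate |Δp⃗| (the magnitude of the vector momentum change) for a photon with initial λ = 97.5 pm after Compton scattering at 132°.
1.2170e-23 kg·m/s

Photon momentum magnitude is p = h/λ.

Initial momentum:
p₀ = h/λ = 6.6261e-34/9.7500e-11 = 6.7960e-24 kg·m/s

After scattering:
λ' = λ + Δλ = 97.5 + 4.0498 = 101.5498 pm
p' = h/λ' = 6.6261e-34/1.0155e-10 = 6.5249e-24 kg·m/s

Momentum is a vector; the scattered photon's direction makes angle θ = 132° with the incident direction. The magnitude of the vector change Δp⃗ = p⃗₀ − p⃗' is found from the law of cosines:
|Δp⃗|² = p₀² + p'² − 2p₀p'cos θ
|Δp⃗|² = (6.7960e-24)² + (6.5249e-24)² − 2·6.7960e-24·6.5249e-24·cos(132°)
|Δp⃗| = 1.2170e-23 kg·m/s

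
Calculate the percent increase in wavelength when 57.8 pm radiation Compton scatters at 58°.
1.9733%

Calculate the Compton shift:
Δλ = λ_C(1 - cos(58°))
Δλ = 2.4263 × (1 - cos(58°))
Δλ = 2.4263 × 0.4701
Δλ = 1.1406 pm

Percentage change:
(Δλ/λ₀) × 100 = (1.1406/57.8) × 100
= 1.9733%

(Intermediate values are shown rounded; full precision is carried through to the final answer.)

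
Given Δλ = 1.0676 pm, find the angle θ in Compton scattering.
55.94°

From the Compton formula Δλ = λ_C(1 - cos θ), we can solve for θ:

cos θ = 1 - Δλ/λ_C

Given:
- Δλ = 1.0676 pm
- λ_C = h/(m_e·c) ≈ 2.42631024 pm

cos θ = 1 - 1.0676/2.42631024
cos θ = 1 - 0.440010
cos θ = 0.559990

θ = arccos(0.559990)
θ = 55.94°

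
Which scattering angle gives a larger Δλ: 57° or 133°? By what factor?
133° produces the larger shift by a factor of 3.694

Calculate both shifts using Δλ = λ_C(1 - cos θ):

For θ₁ = 57°:
Δλ₁ = 2.4263 × (1 - cos(57°))
Δλ₁ = 2.4263 × 0.4554
Δλ₁ = 1.1048 pm

For θ₂ = 133°:
Δλ₂ = 2.4263 × (1 - cos(133°))
Δλ₂ = 2.4263 × 1.6820
Δλ₂ = 4.0810 pm

The 133° angle produces the larger shift.
Ratio: 4.0810/1.1048 = 3.694

(Intermediate values are shown rounded; full precision is carried through to the final answer.)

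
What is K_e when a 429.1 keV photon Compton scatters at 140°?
256.2846 keV

By energy conservation: K_e = E_initial - E_final

First find the scattered photon energy:
Initial wavelength: λ = hc/E = 2.8894 pm
Compton shift: Δλ = λ_C(1 - cos(140°)) = 4.2850 pm
Final wavelength: λ' = 2.8894 + 4.2850 = 7.1744 pm
Final photon energy: E' = hc/λ' = 172.8154 keV

Electron kinetic energy:
K_e = E - E' = 429.1000 - 172.8154 = 256.2846 keV

(Intermediate values are shown rounded; full precision is carried through to the final answer.)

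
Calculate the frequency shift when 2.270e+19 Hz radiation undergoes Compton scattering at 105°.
4.264e+18 Hz (decrease)

Convert frequency to wavelength (c = 299792458 m/s):
λ₀ = c/f₀ = 299792458/2.270e+19 = 1.3206716e-11 m = 13.2067 pm

Calculate Compton shift:
Δλ = λ_C(1 - cos(105°)) = 3.0543 pm

Final wavelength:
λ' = λ₀ + Δλ = 13.2067 + 3.0543 = 16.2610 pm

Final frequency:
f' = c/λ' = 299792458/1.6261002e-11 = 1.8436285e+19 Hz

Frequency shift (decrease):
Δf = f₀ - f' = 2.270e+19 - 1.8436285e+19 = 4.264e+18 Hz

(Intermediate values are shown rounded; full precision is carried through to the final answer.)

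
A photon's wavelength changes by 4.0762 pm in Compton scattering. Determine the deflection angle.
132.84°

From the Compton formula Δλ = λ_C(1 - cos θ), we can solve for θ:

cos θ = 1 - Δλ/λ_C

Given:
- Δλ = 4.0762 pm
- λ_C = h/(m_e·c) ≈ 2.42631024 pm

cos θ = 1 - 4.0762/2.42631024
cos θ = 1 - 1.680000
cos θ = -0.680000

θ = arccos(-0.680000)
θ = 132.84°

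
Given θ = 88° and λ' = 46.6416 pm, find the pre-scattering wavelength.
44.3000 pm

From λ' = λ + Δλ, we have λ = λ' - Δλ

First calculate the Compton shift:
Δλ = λ_C(1 - cos θ)
Δλ = 2.4263 × (1 - cos(88°))
Δλ = 2.4263 × 0.9651
Δλ = 2.3416 pm

Initial wavelength:
λ = λ' - Δλ
λ = 46.6416 - 2.3416
λ = 44.3000 pm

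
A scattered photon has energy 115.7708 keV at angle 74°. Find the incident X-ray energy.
138.5000 keV

Convert final energy to wavelength (hc ≈ 1239.842 keV·pm):
λ' = hc/E' = 1239.842 / 115.7708 = 10.7095 pm

Calculate the Compton shift:
Δλ = λ_C(1 - cos(74°))
Δλ = 2.4263 × (1 - cos(74°))
Δλ = 1.7575 pm

Initial wavelength:
λ = λ' - Δλ = 10.7095 - 1.7575 = 8.9519 pm

Initial energy:
E = hc/λ = 1239.842 / 8.9519 = 138.5000 keV

(Intermediate values are shown rounded; full precision is carried through to the final answer.)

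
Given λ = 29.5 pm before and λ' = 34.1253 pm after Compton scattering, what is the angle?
155.00°

First find the wavelength shift:
Δλ = λ' - λ = 34.1253 - 29.5 = 4.6253 pm

Using Δλ = λ_C(1 - cos θ), with λ_C = h/(m_e·c) ≈ 2.42631024 pm:
cos θ = 1 - Δλ/λ_C
cos θ = 1 - 4.6253/2.42631024
cos θ = -0.906310

θ = arccos(-0.906310)
θ = 155.00°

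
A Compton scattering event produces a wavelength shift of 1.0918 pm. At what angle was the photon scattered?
56.63°

From the Compton formula Δλ = λ_C(1 - cos θ), we can solve for θ:

cos θ = 1 - Δλ/λ_C

Given:
- Δλ = 1.0918 pm
- λ_C = h/(m_e·c) ≈ 2.42631024 pm

cos θ = 1 - 1.0918/2.42631024
cos θ = 1 - 0.449984
cos θ = 0.550016

θ = arccos(0.550016)
θ = 56.63°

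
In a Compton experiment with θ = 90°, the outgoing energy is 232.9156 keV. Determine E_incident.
427.9998 keV

Convert final energy to wavelength (hc ≈ 1239.842 keV·pm):
λ' = hc/E' = 1239.842 / 232.9156 = 5.3231 pm

Calculate the Compton shift:
Δλ = λ_C(1 - cos(90°))
Δλ = 2.4263 × (1 - cos(90°))
Δλ = 2.4263 pm

Initial wavelength:
λ = λ' - Δλ = 5.3231 - 2.4263 = 2.8968 pm

Initial energy:
E = hc/λ = 1239.842 / 2.8968 = 427.9998 keV

(Intermediate values are shown rounded; full precision is carried through to the final answer.)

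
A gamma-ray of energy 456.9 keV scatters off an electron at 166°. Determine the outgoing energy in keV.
165.4414 keV

First convert energy to wavelength:
λ = hc/E, with hc ≈ 1239.842 keV·pm (i.e. 1239.842 eV·nm)

For E = 456.9 keV = 456900 eV:
λ = 1239.842 keV·pm / 456.9 keV
λ = 2.7136 pm

Calculate the Compton shift:
Δλ = λ_C(1 - cos(166°)) = 2.4263 × 1.9703
Δλ = 4.7805 pm

Final wavelength:
λ' = 2.7136 + 4.7805 = 7.4941 pm

Final energy:
E' = hc/λ' = 1239.842 / 7.4941 = 165.4414 keV

(Intermediate values are shown rounded; full precision is carried through to the final answer.)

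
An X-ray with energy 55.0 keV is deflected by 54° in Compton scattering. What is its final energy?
52.6634 keV

First convert energy to wavelength:
λ = hc/E, with hc ≈ 1239.842 keV·pm (i.e. 1239.842 eV·nm)

For E = 55.0 keV = 55000 eV:
λ = 1239.842 keV·pm / 55.0 keV
λ = 22.5426 pm

Calculate the Compton shift:
Δλ = λ_C(1 - cos(54°)) = 2.4263 × 0.4122
Δλ = 1.0002 pm

Final wavelength:
λ' = 22.5426 + 1.0002 = 23.5427 pm

Final energy:
E' = hc/λ' = 1239.842 / 23.5427 = 52.6634 keV

(Intermediate values are shown rounded; full precision is carried through to the final answer.)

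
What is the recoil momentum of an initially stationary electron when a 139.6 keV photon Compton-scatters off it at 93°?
9.6832e-23 kg·m/s

The electron is initially at rest, so by conservation of momentum:
p⃗_e = p⃗₀ − p⃗'  (incident photon momentum minus scattered photon momentum)

Photon momentum magnitudes (p = h/λ = E/c):
λ₀ = hc/E₀ = 8.8814 pm → p₀ = h/λ₀ = 7.4606e-23 kg·m/s
Δλ = λ_C(1 − cos 93°) = 2.5533 pm
λ' = 11.4347 pm → p' = h/λ' = 5.7947e-23 kg·m/s

The scattered photon makes angle θ = 93° with the incident direction, so by the law of cosines:
|p⃗_e|² = p₀² + p'² − 2p₀p'cos θ
|p⃗_e|² = (7.4606e-23)² + (5.7947e-23)² − 2·7.4606e-23·5.7947e-23·cos(93°)
|p⃗_e| = 9.6832e-23 kg·m/s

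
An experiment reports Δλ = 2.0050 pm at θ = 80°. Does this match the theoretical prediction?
Yes, consistent

Calculate the expected shift for θ = 80°:

Δλ_expected = λ_C(1 - cos(80°))
Δλ_expected = 2.4263 × (1 - cos(80°))
Δλ_expected = 2.4263 × 0.8264
Δλ_expected = 2.0050 pm

Given shift: 2.0050 pm
Expected shift: 2.0050 pm
Difference: 0.0000 pm

The values match. This is consistent with Compton scattering at the stated angle.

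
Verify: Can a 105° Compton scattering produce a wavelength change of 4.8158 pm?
No, inconsistent

Calculate the expected shift for θ = 105°:

Δλ_expected = λ_C(1 - cos(105°))
Δλ_expected = 2.4263 × (1 - cos(105°))
Δλ_expected = 2.4263 × 1.2588
Δλ_expected = 3.0543 pm

Given shift: 4.8158 pm
Expected shift: 3.0543 pm
Difference: 1.7615 pm

The values do not match. The given shift corresponds to θ ≈ 170.0°, not 105°.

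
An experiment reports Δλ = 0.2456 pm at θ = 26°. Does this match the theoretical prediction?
Yes, consistent

Calculate the expected shift for θ = 26°:

Δλ_expected = λ_C(1 - cos(26°))
Δλ_expected = 2.4263 × (1 - cos(26°))
Δλ_expected = 2.4263 × 0.1012
Δλ_expected = 0.2456 pm

Given shift: 0.2456 pm
Expected shift: 0.2456 pm
Difference: 0.0000 pm

The values match. This is consistent with Compton scattering at the stated angle.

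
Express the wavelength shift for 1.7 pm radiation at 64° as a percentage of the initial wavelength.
80.1580%

Calculate the Compton shift:
Δλ = λ_C(1 - cos(64°))
Δλ = 2.4263 × (1 - cos(64°))
Δλ = 2.4263 × 0.5616
Δλ = 1.3627 pm

Percentage change:
(Δλ/λ₀) × 100 = (1.3627/1.7) × 100
= 80.1580%

(Intermediate values are shown rounded; full precision is carried through to the final answer.)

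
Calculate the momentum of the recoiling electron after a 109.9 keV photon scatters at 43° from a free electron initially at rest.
4.1982e-23 kg·m/s

The electron is initially at rest, so by conservation of momentum:
p⃗_e = p⃗₀ − p⃗'  (incident photon momentum minus scattered photon momentum)

Photon momentum magnitudes (p = h/λ = E/c):
λ₀ = hc/E₀ = 11.2815 pm → p₀ = h/λ₀ = 5.8734e-23 kg·m/s
Δλ = λ_C(1 − cos 43°) = 0.6518 pm
λ' = 11.9334 pm → p' = h/λ' = 5.5526e-23 kg·m/s

The scattered photon makes angle θ = 43° with the incident direction, so by the law of cosines:
|p⃗_e|² = p₀² + p'² − 2p₀p'cos θ
|p⃗_e|² = (5.8734e-23)² + (5.5526e-23)² − 2·5.8734e-23·5.5526e-23·cos(43°)
|p⃗_e| = 4.1982e-23 kg·m/s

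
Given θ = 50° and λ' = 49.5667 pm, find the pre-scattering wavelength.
48.7000 pm

From λ' = λ + Δλ, we have λ = λ' - Δλ

First calculate the Compton shift:
Δλ = λ_C(1 - cos θ)
Δλ = 2.4263 × (1 - cos(50°))
Δλ = 2.4263 × 0.3572
Δλ = 0.8667 pm

Initial wavelength:
λ = λ' - Δλ
λ = 49.5667 - 0.8667
λ = 48.7000 pm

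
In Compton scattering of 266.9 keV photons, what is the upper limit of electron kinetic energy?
136.3623 keV

Maximum energy transfer occurs at θ = 180° (backscattering).

Initial photon: E₀ = 266.9 keV → λ₀ = 4.6453 pm

Maximum Compton shift (at 180°):
Δλ_max = 2λ_C = 2 × 2.4263 = 4.8526 pm

Final wavelength:
λ' = 4.6453 + 4.8526 = 9.4980 pm

Minimum photon energy (maximum energy to electron):
E'_min = hc/λ' = 130.5377 keV

Maximum electron kinetic energy:
K_max = E₀ - E'_min = 266.9000 - 130.5377 = 136.3623 keV

(Intermediate values are shown rounded; full precision is carried through to the final answer.)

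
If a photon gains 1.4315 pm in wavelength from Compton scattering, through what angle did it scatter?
65.79°

From the Compton formula Δλ = λ_C(1 - cos θ), we can solve for θ:

cos θ = 1 - Δλ/λ_C

Given:
- Δλ = 1.4315 pm
- λ_C = h/(m_e·c) ≈ 2.42631024 pm

cos θ = 1 - 1.4315/2.42631024
cos θ = 1 - 0.589991
cos θ = 0.410009

θ = arccos(0.410009)
θ = 65.79°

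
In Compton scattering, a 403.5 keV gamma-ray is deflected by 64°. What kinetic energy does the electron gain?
123.9670 keV

By energy conservation: K_e = E_initial - E_final

First find the scattered photon energy:
Initial wavelength: λ = hc/E = 3.0727 pm
Compton shift: Δλ = λ_C(1 - cos(64°)) = 1.3627 pm
Final wavelength: λ' = 3.0727 + 1.3627 = 4.4354 pm
Final photon energy: E' = hc/λ' = 279.5330 keV

Electron kinetic energy:
K_e = E - E' = 403.5000 - 279.5330 = 123.9670 keV

(Intermediate values are shown rounded; full precision is carried through to the final answer.)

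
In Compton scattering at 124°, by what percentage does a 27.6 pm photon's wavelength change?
13.7068%

Calculate the Compton shift:
Δλ = λ_C(1 - cos(124°))
Δλ = 2.4263 × (1 - cos(124°))
Δλ = 2.4263 × 1.5592
Δλ = 3.7831 pm

Percentage change:
(Δλ/λ₀) × 100 = (3.7831/27.6) × 100
= 13.7068%

(Intermediate values are shown rounded; full precision is carried through to the final answer.)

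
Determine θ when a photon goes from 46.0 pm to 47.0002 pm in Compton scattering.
54.00°

First find the wavelength shift:
Δλ = λ' - λ = 47.0002 - 46.0 = 1.0002 pm

Using Δλ = λ_C(1 - cos θ), with λ_C = h/(m_e·c) ≈ 2.42631024 pm:
cos θ = 1 - Δλ/λ_C
cos θ = 1 - 1.0002/2.42631024
cos θ = 0.587769

θ = arccos(0.587769)
θ = 54.00°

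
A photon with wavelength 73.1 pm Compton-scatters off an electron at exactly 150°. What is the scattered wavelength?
77.6276 pm

Using the Compton formula: λ' = λ + λ_C(1 − cos θ)

For θ = 150°, cos θ = -√3/2 (exact) ≈ -0.8660, so:
1 − cos 150° = 1 − (-√3/2) ≈ 1.8660

Δλ = λ_C × 1.8660 = 2.4263 × 1.8660 = 4.5276 pm

λ' = 73.1 + 4.5276 = 77.6276 pm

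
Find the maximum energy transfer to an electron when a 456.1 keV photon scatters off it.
292.3375 keV

Maximum energy transfer occurs at θ = 180° (backscattering).

Initial photon: E₀ = 456.1 keV → λ₀ = 2.7184 pm

Maximum Compton shift (at 180°):
Δλ_max = 2λ_C = 2 × 2.4263 = 4.8526 pm

Final wavelength:
λ' = 2.7184 + 4.8526 = 7.5710 pm

Minimum photon energy (maximum energy to electron):
E'_min = hc/λ' = 163.7625 keV

Maximum electron kinetic energy:
K_max = E₀ - E'_min = 456.1000 - 163.7625 = 292.3375 keV

(Intermediate values are shown rounded; full precision is carried through to the final answer.)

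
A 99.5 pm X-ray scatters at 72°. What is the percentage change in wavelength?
1.6850%

Calculate the Compton shift:
Δλ = λ_C(1 - cos(72°))
Δλ = 2.4263 × (1 - cos(72°))
Δλ = 2.4263 × 0.6910
Δλ = 1.6765 pm

Percentage change:
(Δλ/λ₀) × 100 = (1.6765/99.5) × 100
= 1.6850%

(Intermediate values are shown rounded; full precision is carried through to the final answer.)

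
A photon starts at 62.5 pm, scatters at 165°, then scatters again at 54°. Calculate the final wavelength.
68.2701 pm

Apply Compton shift twice:

First scattering at θ₁ = 165°:
Δλ₁ = λ_C(1 - cos(165°))
Δλ₁ = 2.4263 × 1.9659
Δλ₁ = 4.7699 pm

After first scattering:
λ₁ = 62.5 + 4.7699 = 67.2699 pm

Second scattering at θ₂ = 54°:
Δλ₂ = λ_C(1 - cos(54°))
Δλ₂ = 2.4263 × 0.4122
Δλ₂ = 1.0002 pm

Final wavelength:
λ₂ = 67.2699 + 1.0002 = 68.2701 pm

Total shift: Δλ_total = 4.7699 + 1.0002 = 5.7701 pm

(Intermediate values are shown rounded; full precision is carried through to the final answer.)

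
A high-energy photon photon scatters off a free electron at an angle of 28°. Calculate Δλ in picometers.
0.2840 pm

Using the Compton scattering formula:
Δλ = λ_C(1 - cos θ)

where λ_C = h/(m_e·c) ≈ 2.4263 pm is the Compton wavelength of an electron.

For θ = 28°:
cos(28°) = 0.8829
1 - cos(28°) = 0.1171

Δλ = 2.4263 × 0.1171
Δλ = 0.2840 pm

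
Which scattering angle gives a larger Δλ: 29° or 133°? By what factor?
133° produces the larger shift by a factor of 13.415

Calculate both shifts using Δλ = λ_C(1 - cos θ):

For θ₁ = 29°:
Δλ₁ = 2.4263 × (1 - cos(29°))
Δλ₁ = 2.4263 × 0.1254
Δλ₁ = 0.3042 pm

For θ₂ = 133°:
Δλ₂ = 2.4263 × (1 - cos(133°))
Δλ₂ = 2.4263 × 1.6820
Δλ₂ = 4.0810 pm

The 133° angle produces the larger shift.
Ratio: 4.0810/0.3042 = 13.415

(Intermediate values are shown rounded; full precision is carried through to the final answer.)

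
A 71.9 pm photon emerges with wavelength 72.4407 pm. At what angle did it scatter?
39.00°

First find the wavelength shift:
Δλ = λ' - λ = 72.4407 - 71.9 = 0.5407 pm

Using Δλ = λ_C(1 - cos θ), with λ_C = h/(m_e·c) ≈ 2.42631024 pm:
cos θ = 1 - Δλ/λ_C
cos θ = 1 - 0.5407/2.42631024
cos θ = 0.777151

θ = arccos(0.777151)
θ = 39.00°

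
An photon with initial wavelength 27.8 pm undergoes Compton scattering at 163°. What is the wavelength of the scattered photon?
32.5466 pm

Using the Compton scattering formula:
λ' = λ + Δλ = λ + λ_C(1 - cos θ)

Given:
- Initial wavelength λ = 27.8 pm
- Scattering angle θ = 163°
- Compton wavelength λ_C ≈ 2.4263 pm

Calculate the shift:
Δλ = 2.4263 × (1 - cos(163°))
Δλ = 2.4263 × 1.9563
Δλ = 4.7466 pm

Final wavelength:
λ' = 27.8 + 4.7466 = 32.5466 pm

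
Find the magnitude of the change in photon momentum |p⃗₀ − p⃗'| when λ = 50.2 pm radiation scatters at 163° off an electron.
2.4982e-23 kg·m/s

Photon momentum magnitude is p = h/λ.

Initial momentum:
p₀ = h/λ = 6.6261e-34/5.0200e-11 = 1.3199e-23 kg·m/s

After scattering:
λ' = λ + Δλ = 50.2 + 4.7466 = 54.9466 pm
p' = h/λ' = 6.6261e-34/5.4947e-11 = 1.2059e-23 kg·m/s

Momentum is a vector; the scattered photon's direction makes angle θ = 163° with the incident direction. The magnitude of the vector change Δp⃗ = p⃗₀ − p⃗' is found from the law of cosines:
|Δp⃗|² = p₀² + p'² − 2p₀p'cos θ
|Δp⃗|² = (1.3199e-23)² + (1.2059e-23)² − 2·1.3199e-23·1.2059e-23·cos(163°)
|Δp⃗| = 2.4982e-23 kg·m/s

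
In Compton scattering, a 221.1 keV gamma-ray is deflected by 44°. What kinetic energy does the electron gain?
23.9422 keV

By energy conservation: K_e = E_initial - E_final

First find the scattered photon energy:
Initial wavelength: λ = hc/E = 5.6076 pm
Compton shift: Δλ = λ_C(1 - cos(44°)) = 0.6810 pm
Final wavelength: λ' = 5.6076 + 0.6810 = 6.2886 pm
Final photon energy: E' = hc/λ' = 197.1578 keV

Electron kinetic energy:
K_e = E - E' = 221.1000 - 197.1578 = 23.9422 keV

(Intermediate values are shown rounded; full precision is carried through to the final answer.)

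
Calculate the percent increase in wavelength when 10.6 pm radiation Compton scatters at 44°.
6.4242%

Calculate the Compton shift:
Δλ = λ_C(1 - cos(44°))
Δλ = 2.4263 × (1 - cos(44°))
Δλ = 2.4263 × 0.2807
Δλ = 0.6810 pm

Percentage change:
(Δλ/λ₀) × 100 = (0.6810/10.6) × 100
= 6.4242%

(Intermediate values are shown rounded; full precision is carried through to the final answer.)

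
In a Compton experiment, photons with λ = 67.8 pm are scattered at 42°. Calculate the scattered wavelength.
68.4232 pm

Using the Compton scattering formula:
λ' = λ + Δλ = λ + λ_C(1 - cos θ)

Given:
- Initial wavelength λ = 67.8 pm
- Scattering angle θ = 42°
- Compton wavelength λ_C ≈ 2.4263 pm

Calculate the shift:
Δλ = 2.4263 × (1 - cos(42°))
Δλ = 2.4263 × 0.2569
Δλ = 0.6232 pm

Final wavelength:
λ' = 67.8 + 0.6232 = 68.4232 pm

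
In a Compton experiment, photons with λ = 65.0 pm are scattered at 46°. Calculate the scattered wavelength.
65.7409 pm

Using the Compton scattering formula:
λ' = λ + Δλ = λ + λ_C(1 - cos θ)

Given:
- Initial wavelength λ = 65.0 pm
- Scattering angle θ = 46°
- Compton wavelength λ_C ≈ 2.4263 pm

Calculate the shift:
Δλ = 2.4263 × (1 - cos(46°))
Δλ = 2.4263 × 0.3053
Δλ = 0.7409 pm

Final wavelength:
λ' = 65.0 + 0.7409 = 65.7409 pm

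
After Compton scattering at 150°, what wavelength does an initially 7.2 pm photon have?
11.7276 pm

Using the Compton formula: λ' = λ + λ_C(1 − cos θ)

For θ = 150°, cos θ = -√3/2 (exact) ≈ -0.8660, so:
1 − cos 150° = 1 − (-√3/2) ≈ 1.8660

Δλ = λ_C × 1.8660 = 2.4263 × 1.8660 = 4.5276 pm

λ' = 7.2 + 4.5276 = 11.7276 pm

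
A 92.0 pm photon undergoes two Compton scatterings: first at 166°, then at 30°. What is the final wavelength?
97.1056 pm

Apply Compton shift twice:

First scattering at θ₁ = 166°:
Δλ₁ = λ_C(1 - cos(166°))
Δλ₁ = 2.4263 × 1.9703
Δλ₁ = 4.7805 pm

After first scattering:
λ₁ = 92.0 + 4.7805 = 96.7805 pm

Second scattering at θ₂ = 30°:
Δλ₂ = λ_C(1 - cos(30°))
Δλ₂ = 2.4263 × 0.1340
Δλ₂ = 0.3251 pm

Final wavelength:
λ₂ = 96.7805 + 0.3251 = 97.1056 pm

Total shift: Δλ_total = 4.7805 + 0.3251 = 5.1056 pm

(Intermediate values are shown rounded; full precision is carried through to the final answer.)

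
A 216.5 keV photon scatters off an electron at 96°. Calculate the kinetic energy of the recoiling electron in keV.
69.0171 keV

By energy conservation: K_e = E_initial - E_final

First find the scattered photon energy:
Initial wavelength: λ = hc/E = 5.7268 pm
Compton shift: Δλ = λ_C(1 - cos(96°)) = 2.6799 pm
Final wavelength: λ' = 5.7268 + 2.6799 = 8.4067 pm
Final photon energy: E' = hc/λ' = 147.4829 keV

Electron kinetic energy:
K_e = E - E' = 216.5000 - 147.4829 = 69.0171 keV

(Intermediate values are shown rounded; full precision is carried through to the final answer.)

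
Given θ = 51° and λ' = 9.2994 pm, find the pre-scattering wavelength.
8.4000 pm

From λ' = λ + Δλ, we have λ = λ' - Δλ

First calculate the Compton shift:
Δλ = λ_C(1 - cos θ)
Δλ = 2.4263 × (1 - cos(51°))
Δλ = 2.4263 × 0.3707
Δλ = 0.8994 pm

Initial wavelength:
λ = λ' - Δλ
λ = 9.2994 - 0.8994
λ = 8.4000 pm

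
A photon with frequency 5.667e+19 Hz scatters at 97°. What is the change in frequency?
1.925e+19 Hz (decrease)

Convert frequency to wavelength (c = 299792458 m/s):
λ₀ = c/f₀ = 299792458/5.667e+19 = 5.2901440e-12 m = 5.2901 pm

Calculate Compton shift:
Δλ = λ_C(1 - cos(97°)) = 2.7220 pm

Final wavelength:
λ' = λ₀ + Δλ = 5.2901 + 2.7220 = 8.0121 pm

Final frequency:
f' = c/λ' = 299792458/8.0121470e-12 = 3.7417244e+19 Hz

Frequency shift (decrease):
Δf = f₀ - f' = 5.667e+19 - 3.7417244e+19 = 1.925e+19 Hz

(Intermediate values are shown rounded; full precision is carried through to the final answer.)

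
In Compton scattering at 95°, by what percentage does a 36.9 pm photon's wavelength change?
7.1484%

Calculate the Compton shift:
Δλ = λ_C(1 - cos(95°))
Δλ = 2.4263 × (1 - cos(95°))
Δλ = 2.4263 × 1.0872
Δλ = 2.6378 pm

Percentage change:
(Δλ/λ₀) × 100 = (2.6378/36.9) × 100
= 7.1484%

(Intermediate values are shown rounded; full precision is carried through to the final answer.)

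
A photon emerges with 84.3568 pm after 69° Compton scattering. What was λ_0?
82.8000 pm

From λ' = λ + Δλ, we have λ = λ' - Δλ

First calculate the Compton shift:
Δλ = λ_C(1 - cos θ)
Δλ = 2.4263 × (1 - cos(69°))
Δλ = 2.4263 × 0.6416
Δλ = 1.5568 pm

Initial wavelength:
λ = λ' - Δλ
λ = 84.3568 - 1.5568
λ = 82.8000 pm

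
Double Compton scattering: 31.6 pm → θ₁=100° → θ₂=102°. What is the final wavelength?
37.3784 pm

Apply Compton shift twice:

First scattering at θ₁ = 100°:
Δλ₁ = λ_C(1 - cos(100°))
Δλ₁ = 2.4263 × 1.1736
Δλ₁ = 2.8476 pm

After first scattering:
λ₁ = 31.6 + 2.8476 = 34.4476 pm

Second scattering at θ₂ = 102°:
Δλ₂ = λ_C(1 - cos(102°))
Δλ₂ = 2.4263 × 1.2079
Δλ₂ = 2.9308 pm

Final wavelength:
λ₂ = 34.4476 + 2.9308 = 37.3784 pm

Total shift: Δλ_total = 2.8476 + 2.9308 = 5.7784 pm

(Intermediate values are shown rounded; full precision is carried through to the final answer.)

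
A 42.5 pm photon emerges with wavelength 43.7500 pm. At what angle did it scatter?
61.00°

First find the wavelength shift:
Δλ = λ' - λ = 43.7500 - 42.5 = 1.2500 pm

Using Δλ = λ_C(1 - cos θ), with λ_C = h/(m_e·c) ≈ 2.42631024 pm:
cos θ = 1 - Δλ/λ_C
cos θ = 1 - 1.2500/2.42631024
cos θ = 0.484814

θ = arccos(0.484814)
θ = 61.00°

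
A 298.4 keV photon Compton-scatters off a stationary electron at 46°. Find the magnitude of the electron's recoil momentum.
1.1732e-22 kg·m/s

The electron is initially at rest, so by conservation of momentum:
p⃗_e = p⃗₀ − p⃗'  (incident photon momentum minus scattered photon momentum)

Photon momentum magnitudes (p = h/λ = E/c):
λ₀ = hc/E₀ = 4.1550 pm → p₀ = h/λ₀ = 1.5947e-22 kg·m/s
Δλ = λ_C(1 − cos 46°) = 0.7409 pm
λ' = 4.8958 pm → p' = h/λ' = 1.3534e-22 kg·m/s

The scattered photon makes angle θ = 46° with the incident direction, so by the law of cosines:
|p⃗_e|² = p₀² + p'² − 2p₀p'cos θ
|p⃗_e|² = (1.5947e-22)² + (1.3534e-22)² − 2·1.5947e-22·1.3534e-22·cos(46°)
|p⃗_e| = 1.1732e-22 kg·m/s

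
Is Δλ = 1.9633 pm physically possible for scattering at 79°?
Yes, consistent

Calculate the expected shift for θ = 79°:

Δλ_expected = λ_C(1 - cos(79°))
Δλ_expected = 2.4263 × (1 - cos(79°))
Δλ_expected = 2.4263 × 0.8092
Δλ_expected = 1.9633 pm

Given shift: 1.9633 pm
Expected shift: 1.9633 pm
Difference: 0.0000 pm

The values match. This is consistent with Compton scattering at the stated angle.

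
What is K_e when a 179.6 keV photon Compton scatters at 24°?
5.2964 keV

By energy conservation: K_e = E_initial - E_final

First find the scattered photon energy:
Initial wavelength: λ = hc/E = 6.9034 pm
Compton shift: Δλ = λ_C(1 - cos(24°)) = 0.2098 pm
Final wavelength: λ' = 6.9034 + 0.2098 = 7.1131 pm
Final photon energy: E' = hc/λ' = 174.3036 keV

Electron kinetic energy:
K_e = E - E' = 179.6000 - 174.3036 = 5.2964 keV

(Intermediate values are shown rounded; full precision is carried through to the final answer.)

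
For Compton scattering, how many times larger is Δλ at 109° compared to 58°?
109° produces the larger shift by a factor of 2.820

Calculate both shifts using Δλ = λ_C(1 - cos θ):

For θ₁ = 58°:
Δλ₁ = 2.4263 × (1 - cos(58°))
Δλ₁ = 2.4263 × 0.4701
Δλ₁ = 1.1406 pm

For θ₂ = 109°:
Δλ₂ = 2.4263 × (1 - cos(109°))
Δλ₂ = 2.4263 × 1.3256
Δλ₂ = 3.2162 pm

The 109° angle produces the larger shift.
Ratio: 3.2162/1.1406 = 2.820

(Intermediate values are shown rounded; full precision is carried through to the final answer.)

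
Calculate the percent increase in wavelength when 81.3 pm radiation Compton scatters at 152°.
5.6195%

Calculate the Compton shift:
Δλ = λ_C(1 - cos(152°))
Δλ = 2.4263 × (1 - cos(152°))
Δλ = 2.4263 × 1.8829
Δλ = 4.5686 pm

Percentage change:
(Δλ/λ₀) × 100 = (4.5686/81.3) × 100
= 5.6195%

(Intermediate values are shown rounded; full precision is carried through to the final answer.)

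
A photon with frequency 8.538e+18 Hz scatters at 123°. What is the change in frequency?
8.234e+17 Hz (decrease)

Convert frequency to wavelength (c = 299792458 m/s):
λ₀ = c/f₀ = 299792458/8.538e+18 = 3.5112726e-11 m = 35.1127 pm

Calculate Compton shift:
Δλ = λ_C(1 - cos(123°)) = 3.7478 pm

Final wavelength:
λ' = λ₀ + Δλ = 35.1127 + 3.7478 = 38.8605 pm

Final frequency:
f' = c/λ' = 299792458/3.8860500e-11 = 7.7145806e+18 Hz

Frequency shift (decrease):
Δf = f₀ - f' = 8.538e+18 - 7.7145806e+18 = 8.234e+17 Hz

(Intermediate values are shown rounded; full precision is carried through to the final answer.)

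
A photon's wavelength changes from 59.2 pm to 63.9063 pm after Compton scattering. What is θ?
160.00°

First find the wavelength shift:
Δλ = λ' - λ = 63.9063 - 59.2 = 4.7063 pm

Using Δλ = λ_C(1 - cos θ), with λ_C = h/(m_e·c) ≈ 2.42631024 pm:
cos θ = 1 - Δλ/λ_C
cos θ = 1 - 4.7063/2.42631024
cos θ = -0.939694

θ = arccos(-0.939694)
θ = 160.00°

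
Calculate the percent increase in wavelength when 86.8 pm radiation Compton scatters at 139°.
4.9049%

Calculate the Compton shift:
Δλ = λ_C(1 - cos(139°))
Δλ = 2.4263 × (1 - cos(139°))
Δλ = 2.4263 × 1.7547
Δλ = 4.2575 pm

Percentage change:
(Δλ/λ₀) × 100 = (4.2575/86.8) × 100
= 4.9049%

(Intermediate values are shown rounded; full precision is carried through to the final answer.)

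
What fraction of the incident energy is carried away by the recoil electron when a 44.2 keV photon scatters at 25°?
0.0080 (or 0.80%)

Calculate initial and final photon energies:

Initial: E₀ = 44.2 keV → λ₀ = 28.0507 pm
Compton shift: Δλ = 0.2273 pm
Final wavelength: λ' = 28.2781 pm
Final energy: E' = 43.8447 keV

Fractional energy loss:
(E₀ - E')/E₀ = (44.2000 - 43.8447)/44.2000
= 0.3553/44.2000
= 0.0080
= 0.80%

(Intermediate values are shown rounded; full precision is carried through to the final answer.)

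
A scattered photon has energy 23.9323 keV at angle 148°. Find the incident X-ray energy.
26.2000 keV

Convert final energy to wavelength (hc ≈ 1239.842 keV·pm):
λ' = hc/E' = 1239.842 / 23.9323 = 51.8062 pm

Calculate the Compton shift:
Δλ = λ_C(1 - cos(148°))
Δλ = 2.4263 × (1 - cos(148°))
Δλ = 4.4839 pm

Initial wavelength:
λ = λ' - Δλ = 51.8062 - 4.4839 = 47.3223 pm

Initial energy:
E = hc/λ = 1239.842 / 47.3223 = 26.2000 keV

(Intermediate values are shown rounded; full precision is carried through to the final answer.)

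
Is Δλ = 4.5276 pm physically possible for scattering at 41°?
No, inconsistent

Calculate the expected shift for θ = 41°:

Δλ_expected = λ_C(1 - cos(41°))
Δλ_expected = 2.4263 × (1 - cos(41°))
Δλ_expected = 2.4263 × 0.2453
Δλ_expected = 0.5952 pm

Given shift: 4.5276 pm
Expected shift: 0.5952 pm
Difference: 3.9324 pm

The values do not match. The given shift corresponds to θ ≈ 150.0°, not 41°.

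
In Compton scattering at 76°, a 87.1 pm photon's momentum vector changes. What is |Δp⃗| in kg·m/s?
9.2712e-24 kg·m/s

Photon momentum magnitude is p = h/λ.

Initial momentum:
p₀ = h/λ = 6.6261e-34/8.7100e-11 = 7.6074e-24 kg·m/s

After scattering:
λ' = λ + Δλ = 87.1 + 1.8393 = 88.9393 pm
p' = h/λ' = 6.6261e-34/8.8939e-11 = 7.4501e-24 kg·m/s

Momentum is a vector; the scattered photon's direction makes angle θ = 76° with the incident direction. The magnitude of the vector change Δp⃗ = p⃗₀ − p⃗' is found from the law of cosines:
|Δp⃗|² = p₀² + p'² − 2p₀p'cos θ
|Δp⃗|² = (7.6074e-24)² + (7.4501e-24)² − 2·7.6074e-24·7.4501e-24·cos(76°)
|Δp⃗| = 9.2712e-24 kg·m/s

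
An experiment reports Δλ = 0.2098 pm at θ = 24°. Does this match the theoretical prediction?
Yes, consistent

Calculate the expected shift for θ = 24°:

Δλ_expected = λ_C(1 - cos(24°))
Δλ_expected = 2.4263 × (1 - cos(24°))
Δλ_expected = 2.4263 × 0.0865
Δλ_expected = 0.2098 pm

Given shift: 0.2098 pm
Expected shift: 0.2098 pm
Difference: 0.0000 pm

The values match. This is consistent with Compton scattering at the stated angle.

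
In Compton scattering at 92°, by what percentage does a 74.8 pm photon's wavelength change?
3.3569%

Calculate the Compton shift:
Δλ = λ_C(1 - cos(92°))
Δλ = 2.4263 × (1 - cos(92°))
Δλ = 2.4263 × 1.0349
Δλ = 2.5110 pm

Percentage change:
(Δλ/λ₀) × 100 = (2.5110/74.8) × 100
= 3.3569%

(Intermediate values are shown rounded; full precision is carried through to the final answer.)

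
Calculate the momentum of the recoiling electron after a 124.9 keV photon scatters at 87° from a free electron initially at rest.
8.3751e-23 kg·m/s

The electron is initially at rest, so by conservation of momentum:
p⃗_e = p⃗₀ − p⃗'  (incident photon momentum minus scattered photon momentum)

Photon momentum magnitudes (p = h/λ = E/c):
λ₀ = hc/E₀ = 9.9267 pm → p₀ = h/λ₀ = 6.6750e-23 kg·m/s
Δλ = λ_C(1 − cos 87°) = 2.2993 pm
λ' = 12.2260 pm → p' = h/λ' = 5.4197e-23 kg·m/s

The scattered photon makes angle θ = 87° with the incident direction, so by the law of cosines:
|p⃗_e|² = p₀² + p'² − 2p₀p'cos θ
|p⃗_e|² = (6.6750e-23)² + (5.4197e-23)² − 2·6.6750e-23·5.4197e-23·cos(87°)
|p⃗_e| = 8.3751e-23 kg·m/s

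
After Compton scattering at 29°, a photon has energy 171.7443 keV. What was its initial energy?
179.2999 keV

Convert final energy to wavelength (hc ≈ 1239.842 keV·pm):
λ' = hc/E' = 1239.842 / 171.7443 = 7.2191 pm

Calculate the Compton shift:
Δλ = λ_C(1 - cos(29°))
Δλ = 2.4263 × (1 - cos(29°))
Δλ = 0.3042 pm

Initial wavelength:
λ = λ' - Δλ = 7.2191 - 0.3042 = 6.9149 pm

Initial energy:
E = hc/λ = 1239.842 / 6.9149 = 179.2999 keV

(Intermediate values are shown rounded; full precision is carried through to the final answer.)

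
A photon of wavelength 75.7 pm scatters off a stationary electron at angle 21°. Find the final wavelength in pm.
75.8612 pm

Using the Compton scattering formula:
λ' = λ + Δλ = λ + λ_C(1 - cos θ)

Given:
- Initial wavelength λ = 75.7 pm
- Scattering angle θ = 21°
- Compton wavelength λ_C ≈ 2.4263 pm

Calculate the shift:
Δλ = 2.4263 × (1 - cos(21°))
Δλ = 2.4263 × 0.0664
Δλ = 0.1612 pm

Final wavelength:
λ' = 75.7 + 0.1612 = 75.8612 pm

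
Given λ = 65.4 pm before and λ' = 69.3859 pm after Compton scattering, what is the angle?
130.00°

First find the wavelength shift:
Δλ = λ' - λ = 69.3859 - 65.4 = 3.9859 pm

Using Δλ = λ_C(1 - cos θ), with λ_C = h/(m_e·c) ≈ 2.42631024 pm:
cos θ = 1 - Δλ/λ_C
cos θ = 1 - 3.9859/2.42631024
cos θ = -0.642783

θ = arccos(-0.642783)
θ = 130.00°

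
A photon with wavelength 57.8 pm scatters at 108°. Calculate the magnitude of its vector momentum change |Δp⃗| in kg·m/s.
1.8069e-23 kg·m/s

Photon momentum magnitude is p = h/λ.

Initial momentum:
p₀ = h/λ = 6.6261e-34/5.7800e-11 = 1.1464e-23 kg·m/s

After scattering:
λ' = λ + Δλ = 57.8 + 3.1761 = 60.9761 pm
p' = h/λ' = 6.6261e-34/6.0976e-11 = 1.0867e-23 kg·m/s

Momentum is a vector; the scattered photon's direction makes angle θ = 108° with the incident direction. The magnitude of the vector change Δp⃗ = p⃗₀ − p⃗' is found from the law of cosines:
|Δp⃗|² = p₀² + p'² − 2p₀p'cos θ
|Δp⃗|² = (1.1464e-23)² + (1.0867e-23)² − 2·1.1464e-23·1.0867e-23·cos(108°)
|Δp⃗| = 1.8069e-23 kg·m/s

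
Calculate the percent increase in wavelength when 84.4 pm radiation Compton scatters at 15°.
0.0980%

Calculate the Compton shift:
Δλ = λ_C(1 - cos(15°))
Δλ = 2.4263 × (1 - cos(15°))
Δλ = 2.4263 × 0.0341
Δλ = 0.0827 pm

Percentage change:
(Δλ/λ₀) × 100 = (0.0827/84.4) × 100
= 0.0980%

(Intermediate values are shown rounded; full precision is carried through to the final answer.)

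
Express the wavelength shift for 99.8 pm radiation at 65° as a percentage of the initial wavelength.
1.4037%

Calculate the Compton shift:
Δλ = λ_C(1 - cos(65°))
Δλ = 2.4263 × (1 - cos(65°))
Δλ = 2.4263 × 0.5774
Δλ = 1.4009 pm

Percentage change:
(Δλ/λ₀) × 100 = (1.4009/99.8) × 100
= 1.4037%

(Intermediate values are shown rounded; full precision is carried through to the final answer.)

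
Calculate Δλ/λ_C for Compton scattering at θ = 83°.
0.8781 λ_C

The Compton shift formula is:
Δλ = λ_C(1 - cos θ)

Dividing both sides by λ_C:
Δλ/λ_C = 1 - cos θ

For θ = 83°:
Δλ/λ_C = 1 - cos(83°)
Δλ/λ_C = 1 - 0.1219
Δλ/λ_C = 0.8781

This means the shift is 0.8781 × λ_C = 2.1306 pm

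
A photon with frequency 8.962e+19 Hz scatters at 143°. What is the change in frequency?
5.073e+19 Hz (decrease)

Convert frequency to wavelength (c = 299792458 m/s):
λ₀ = c/f₀ = 299792458/8.962e+19 = 3.3451513e-12 m = 3.3452 pm

Calculate Compton shift:
Δλ = λ_C(1 - cos(143°)) = 4.3640 pm

Final wavelength:
λ' = λ₀ + Δλ = 3.3452 + 4.3640 = 7.7092 pm

Final frequency:
f' = c/λ' = 299792458/7.7091990e-12 = 3.8887627e+19 Hz

Frequency shift (decrease):
Δf = f₀ - f' = 8.962e+19 - 3.8887627e+19 = 5.073e+19 Hz

(Intermediate values are shown rounded; full precision is carried through to the final answer.)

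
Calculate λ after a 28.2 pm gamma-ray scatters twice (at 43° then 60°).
30.0650 pm

Apply Compton shift twice:

First scattering at θ₁ = 43°:
Δλ₁ = λ_C(1 - cos(43°))
Δλ₁ = 2.4263 × 0.2686
Δλ₁ = 0.6518 pm

After first scattering:
λ₁ = 28.2 + 0.6518 = 28.8518 pm

Second scattering at θ₂ = 60°:
Δλ₂ = λ_C(1 - cos(60°))
Δλ₂ = 2.4263 × 0.5000
Δλ₂ = 1.2132 pm

Final wavelength:
λ₂ = 28.8518 + 1.2132 = 30.0650 pm

Total shift: Δλ_total = 0.6518 + 1.2132 = 1.8650 pm

(Intermediate values are shown rounded; full precision is carried through to the final answer.)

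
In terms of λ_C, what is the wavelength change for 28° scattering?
0.1171 λ_C

The Compton shift formula is:
Δλ = λ_C(1 - cos θ)

Dividing both sides by λ_C:
Δλ/λ_C = 1 - cos θ

For θ = 28°:
Δλ/λ_C = 1 - cos(28°)
Δλ/λ_C = 1 - 0.8829
Δλ/λ_C = 0.1171

This means the shift is 0.1171 × λ_C = 0.2840 pm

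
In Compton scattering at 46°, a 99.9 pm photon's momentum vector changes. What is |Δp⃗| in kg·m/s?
5.1643e-24 kg·m/s

Photon momentum magnitude is p = h/λ.

Initial momentum:
p₀ = h/λ = 6.6261e-34/9.9900e-11 = 6.6327e-24 kg·m/s

After scattering:
λ' = λ + Δλ = 99.9 + 0.7409 = 100.6409 pm
p' = h/λ' = 6.6261e-34/1.0064e-10 = 6.5839e-24 kg·m/s

Momentum is a vector; the scattered photon's direction makes angle θ = 46° with the incident direction. The magnitude of the vector change Δp⃗ = p⃗₀ − p⃗' is found from the law of cosines:
|Δp⃗|² = p₀² + p'² − 2p₀p'cos θ
|Δp⃗|² = (6.6327e-24)² + (6.5839e-24)² − 2·6.6327e-24·6.5839e-24·cos(46°)
|Δp⃗| = 5.1643e-24 kg·m/s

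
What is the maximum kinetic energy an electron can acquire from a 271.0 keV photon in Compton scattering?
139.4892 keV

Maximum energy transfer occurs at θ = 180° (backscattering).

Initial photon: E₀ = 271.0 keV → λ₀ = 4.5751 pm

Maximum Compton shift (at 180°):
Δλ_max = 2λ_C = 2 × 2.4263 = 4.8526 pm

Final wavelength:
λ' = 4.5751 + 4.8526 = 9.4277 pm

Minimum photon energy (maximum energy to electron):
E'_min = hc/λ' = 131.5108 keV

Maximum electron kinetic energy:
K_max = E₀ - E'_min = 271.0000 - 131.5108 = 139.4892 keV

(Intermediate values are shown rounded; full precision is carried through to the final answer.)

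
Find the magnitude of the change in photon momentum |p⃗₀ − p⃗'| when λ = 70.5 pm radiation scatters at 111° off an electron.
1.5147e-23 kg·m/s

Photon momentum magnitude is p = h/λ.

Initial momentum:
p₀ = h/λ = 6.6261e-34/7.0500e-11 = 9.3987e-24 kg·m/s

After scattering:
λ' = λ + Δλ = 70.5 + 3.2958 = 73.7958 pm
p' = h/λ' = 6.6261e-34/7.3796e-11 = 8.9789e-24 kg·m/s

Momentum is a vector; the scattered photon's direction makes angle θ = 111° with the incident direction. The magnitude of the vector change Δp⃗ = p⃗₀ − p⃗' is found from the law of cosines:
|Δp⃗|² = p₀² + p'² − 2p₀p'cos θ
|Δp⃗|² = (9.3987e-24)² + (8.9789e-24)² − 2·9.3987e-24·8.9789e-24·cos(111°)
|Δp⃗| = 1.5147e-23 kg·m/s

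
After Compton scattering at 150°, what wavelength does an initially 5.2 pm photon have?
9.7276 pm

Using the Compton formula: λ' = λ + λ_C(1 − cos θ)

For θ = 150°, cos θ = -√3/2 (exact) ≈ -0.8660, so:
1 − cos 150° = 1 − (-√3/2) ≈ 1.8660

Δλ = λ_C × 1.8660 = 2.4263 × 1.8660 = 4.5276 pm

λ' = 5.2 + 4.5276 = 9.7276 pm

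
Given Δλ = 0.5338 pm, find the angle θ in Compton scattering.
38.74°

From the Compton formula Δλ = λ_C(1 - cos θ), we can solve for θ:

cos θ = 1 - Δλ/λ_C

Given:
- Δλ = 0.5338 pm
- λ_C = h/(m_e·c) ≈ 2.42631024 pm

cos θ = 1 - 0.5338/2.42631024
cos θ = 1 - 0.220005
cos θ = 0.779995

θ = arccos(0.779995)
θ = 38.74°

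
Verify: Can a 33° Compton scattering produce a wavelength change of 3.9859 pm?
No, inconsistent

Calculate the expected shift for θ = 33°:

Δλ_expected = λ_C(1 - cos(33°))
Δλ_expected = 2.4263 × (1 - cos(33°))
Δλ_expected = 2.4263 × 0.1613
Δλ_expected = 0.3914 pm

Given shift: 3.9859 pm
Expected shift: 0.3914 pm
Difference: 3.5945 pm

The values do not match. The given shift corresponds to θ ≈ 130.0°, not 33°.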